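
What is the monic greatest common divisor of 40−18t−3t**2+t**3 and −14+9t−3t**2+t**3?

By polynomial division,
  t**3−3t**2−18t+40 = (t**3−3t**2+9t−14) + (−27t+54)
  t**3−3t**2+9t−14 = (−(1/27)t**2+(1/27)t−7/27)(−27t+54) + (0)
Last nonzero remainder: −27t+54. Dividing through by −27 gives the monic gcd t−2.

−2+t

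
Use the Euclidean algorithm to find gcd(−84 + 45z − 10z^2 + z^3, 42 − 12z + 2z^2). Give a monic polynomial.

21 − 6z + z^2

By polynomial division,
  z^3 − 10z^2 + 45z − 84 = ((1/2)z − 2)(2z^2 − 12z + 42) + (0)
Last nonzero remainder: 2z^2 − 12z + 42. Dividing through by 2 gives the monic gcd z^2 − 6z + 21.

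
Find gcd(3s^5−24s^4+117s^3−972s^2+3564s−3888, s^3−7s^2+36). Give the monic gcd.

Euclidean algorithm in ℚ[s]:
  3s^5−24s^4+117s^3−972s^2+3564s−3888 = (3s^2−3s+96)(s^3−7s^2+36) + (−408s^2+3672s−7344)
  s^3−7s^2+36 = (−(1/408)s−1/204)(−408s^2+3672s−7344) + (0)
Last nonzero remainder: −408s^2+3672s−7344. Dividing through by −408 gives the monic gcd s^2−9s+18.

s^2−9s+18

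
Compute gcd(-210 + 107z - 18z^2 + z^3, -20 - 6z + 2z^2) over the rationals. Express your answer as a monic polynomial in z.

-5 + z

Apply the Euclidean algorithm:
  z^3 - 18z^2 + 107z - 210 = ((1/2)z - 15/2)(2z^2 - 6z - 20) + (72z - 360)
  2z^2 - 6z - 20 = ((1/36)z + 1/18)(72z - 360) + (0)
Last nonzero remainder: 72z - 360. Dividing through by 72 gives the monic gcd z - 5.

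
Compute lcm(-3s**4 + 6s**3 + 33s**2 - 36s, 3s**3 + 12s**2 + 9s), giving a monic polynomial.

Repeated division with remainder:
  -3s**4 + 6s**3 + 33s**2 - 36s = (-s + 6)(3s**3 + 12s**2 + 9s) + (-30s**2 - 90s)
  3s**3 + 12s**2 + 9s = (-(1/10)s - 1/10)(-30s**2 - 90s) + (0)
Last nonzero remainder: -30s**2 - 90s. Dividing through by -30 gives the monic gcd s**2 + 3s.
Then lcm(f, g) = f·g / gcd(f, g); expanding and making the result monic gives the answer.

s**5 - s**4 - 13s**3 + s**2 + 12s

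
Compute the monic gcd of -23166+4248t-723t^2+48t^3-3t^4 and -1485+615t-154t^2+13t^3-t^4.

Apply the Euclidean algorithm:
  -3t^4+48t^3-723t^2+4248t-23166 = (3)(-t^4+13t^3-154t^2+615t-1485) + (9t^3-261t^2+2403t-18711)
  -t^4+13t^3-154t^2+615t-1485 = (-(1/9)t-16/9)(9t^3-261t^2+2403t-18711) + (-351t^2+2808t-34749)
  9t^3-261t^2+2403t-18711 = (-(1/39)t+7/13)(-351t^2+2808t-34749) + (0)
Last nonzero remainder: -351t^2+2808t-34749. Dividing through by -351 gives the monic gcd t^2-8t+99.

99-8t+t^2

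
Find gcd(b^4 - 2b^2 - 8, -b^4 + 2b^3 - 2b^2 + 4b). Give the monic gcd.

Repeated division with remainder:
  b^4 - 2b^2 - 8 = (-1)(-b^4 + 2b^3 - 2b^2 + 4b) + (2b^3 - 4b^2 + 4b - 8)
  -b^4 + 2b^3 - 2b^2 + 4b = (-(1/2)b)(2b^3 - 4b^2 + 4b - 8) + (0)
Last nonzero remainder: 2b^3 - 4b^2 + 4b - 8. Dividing through by 2 gives the monic gcd b^3 - 2b^2 + 2b - 4.

b^3 - 2b^2 + 2b - 4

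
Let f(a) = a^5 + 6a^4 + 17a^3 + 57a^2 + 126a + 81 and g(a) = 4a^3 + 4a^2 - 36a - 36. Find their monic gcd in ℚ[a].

By polynomial division,
  a^5 + 6a^4 + 17a^3 + 57a^2 + 126a + 81 = ((1/4)a^2 + (5/4)a + 21/4)(4a^3 + 4a^2 - 36a - 36) + (90a^2 + 360a + 270)
  4a^3 + 4a^2 - 36a - 36 = ((2/45)a - 2/15)(90a^2 + 360a + 270) + (0)
Last nonzero remainder: 90a^2 + 360a + 270. Dividing through by 90 gives the monic gcd a^2 + 4a + 3.

a^2 + 4a + 3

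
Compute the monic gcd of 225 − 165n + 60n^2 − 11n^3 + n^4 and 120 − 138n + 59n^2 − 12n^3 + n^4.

Repeated division with remainder:
  n^4 − 11n^3 + 60n^2 − 165n + 225 = (n^4 − 12n^3 + 59n^2 − 138n + 120) + (n^3 + n^2 − 27n + 105)
  n^4 − 12n^3 + 59n^2 − 138n + 120 = (n − 13)(n^3 + n^2 − 27n + 105) + (99n^2 − 594n + 1485)
  n^3 + n^2 − 27n + 105 = ((1/99)n + 7/99)(99n^2 − 594n + 1485) + (0)
Last nonzero remainder: 99n^2 − 594n + 1485. Dividing through by 99 gives the monic gcd n^2 − 6n + 15.

15 − 6n + n^2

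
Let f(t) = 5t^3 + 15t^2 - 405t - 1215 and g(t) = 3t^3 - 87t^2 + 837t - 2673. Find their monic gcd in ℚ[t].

Apply the Euclidean algorithm:
  5t^3 + 15t^2 - 405t - 1215 = (5/3)(3t^3 - 87t^2 + 837t - 2673) + (160t^2 - 1800t + 3240)
  3t^3 - 87t^2 + 837t - 2673 = ((3/160)t - 213/640)(160t^2 - 1800t + 3240) + ((2835/16)t - 25515/16)
  160t^2 - 1800t + 3240 = ((512/567)t - 128/63)((2835/16)t - 25515/16) + (0)
Last nonzero remainder: (2835/16)t - 25515/16. Dividing through by 2835/16 gives the monic gcd t - 9.

t - 9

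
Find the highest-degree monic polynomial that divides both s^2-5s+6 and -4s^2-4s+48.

s-3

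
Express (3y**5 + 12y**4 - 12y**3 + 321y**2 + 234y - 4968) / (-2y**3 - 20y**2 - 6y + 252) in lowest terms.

(-3y**3 - 3y**2 - 33y - 276)/(2y + 14)

Euclidean algorithm in ℚ[y]:
  3y**5 + 12y**4 - 12y**3 + 321y**2 + 234y - 4968 = (-(3/2)y**2 + 9y - 159/2)(-2y**3 - 20y**2 - 6y + 252) + (-837y**2 - 2511y + 15066)
  -2y**3 - 20y**2 - 6y + 252 = ((2/837)y + 14/837)(-837y**2 - 2511y + 15066) + (0)
Last nonzero remainder: -837y**2 - 2511y + 15066. Dividing through by -837 gives the monic gcd y**2 + 3y - 18.
Cancel y**2 + 3y - 18 from numerator and denominator to get the reduced form.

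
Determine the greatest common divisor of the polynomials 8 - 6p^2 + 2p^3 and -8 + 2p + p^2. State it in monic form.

-2 + p

Euclidean algorithm in ℚ[p]:
  2p^3 - 6p^2 + 8 = (2p - 10)(p^2 + 2p - 8) + (36p - 72)
  p^2 + 2p - 8 = ((1/36)p + 1/9)(36p - 72) + (0)
Last nonzero remainder: 36p - 72. Dividing through by 36 gives the monic gcd p - 2.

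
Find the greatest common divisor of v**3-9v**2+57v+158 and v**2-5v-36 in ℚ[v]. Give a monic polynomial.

Apply the Euclidean algorithm:
  v**3-9v**2+57v+158 = (v-4)(v**2-5v-36) + (73v+14)
  v**2-5v-36 = ((1/73)v-379/5329)(73v+14) + (-186538/5329)
  73v+14 = (-(389017/186538)v-37303/93269)(-186538/5329) + (0)
The last nonzero remainder is the constant -186538/5329, so the polynomials are coprime and gcd = 1.

1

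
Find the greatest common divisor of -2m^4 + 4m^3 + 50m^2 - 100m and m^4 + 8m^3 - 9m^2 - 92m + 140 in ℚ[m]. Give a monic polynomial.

Apply the Euclidean algorithm:
  -2m^4 + 4m^3 + 50m^2 - 100m = (-2)(m^4 + 8m^3 - 9m^2 - 92m + 140) + (20m^3 + 32m^2 - 284m + 280)
  m^4 + 8m^3 - 9m^2 - 92m + 140 = ((1/20)m + 8/25)(20m^3 + 32m^2 - 284m + 280) + (-(126/25)m^2 - (378/25)m + 252/5)
  20m^3 + 32m^2 - 284m + 280 = (-(250/63)m + 50/9)(-(126/25)m^2 - (378/25)m + 252/5) + (0)
Last nonzero remainder: -(126/25)m^2 - (378/25)m + 252/5. Dividing through by -126/25 gives the monic gcd m^2 + 3m - 10.

m^2 + 3m - 10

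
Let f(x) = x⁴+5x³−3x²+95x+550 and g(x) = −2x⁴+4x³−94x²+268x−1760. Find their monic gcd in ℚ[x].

By polynomial division,
  x⁴+5x³−3x²+95x+550 = (−1/2)(−2x⁴+4x³−94x²+268x−1760) + (7x³−50x²+229x−330)
  −2x⁴+4x³−94x²+268x−1760 = (−(2/7)x−72/49)(7x³−50x²+229x−330) + (−(5000/49)x²+(25000/49)x−110000/49)
  7x³−50x²+229x−330 = (−(343/5000)x+147/1000)(−(5000/49)x²+(25000/49)x−110000/49) + (0)
Last nonzero remainder: −(5000/49)x²+(25000/49)x−110000/49. Dividing through by −5000/49 gives the monic gcd x²−5x+22.

x²−5x+22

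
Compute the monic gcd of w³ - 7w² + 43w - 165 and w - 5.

Repeated division with remainder:
  w³ - 7w² + 43w - 165 = (w² - 2w + 33)(w - 5) + (0)
The last nonzero remainder w - 5 is already monic.

w - 5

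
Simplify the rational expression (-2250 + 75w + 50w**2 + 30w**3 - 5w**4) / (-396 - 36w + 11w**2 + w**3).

(375 + 50w - 5w**3)/(66 + 17w + w**2)

Repeated division with remainder:
  -5w**4 + 30w**3 + 50w**2 + 75w - 2250 = (-5w + 85)(w**3 + 11w**2 - 36w - 396) + (-1065w**2 + 1155w + 31410)
  w**3 + 11w**2 - 36w - 396 = (-(1/1065)w - 286/25205)(-1065w**2 + 1155w + 31410) + ((33264/5041)w - 199584/5041)
  -1065w**2 + 1155w + 31410 = (-(1789555/11088)w - 8796545/11088)((33264/5041)w - 199584/5041) + (0)
Last nonzero remainder: (33264/5041)w - 199584/5041. Dividing through by 33264/5041 gives the monic gcd w - 6.
Cancel w - 6 from numerator and denominator to get the reduced form.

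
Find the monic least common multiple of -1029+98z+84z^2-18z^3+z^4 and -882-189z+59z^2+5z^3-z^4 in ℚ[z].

-6174-441z+602z^2-24z^3-12z^4+z^5

By polynomial division,
  z^4-18z^3+84z^2+98z-1029 = (-1)(-z^4+5z^3+59z^2-189z-882) + (-13z^3+143z^2-91z-1911)
  -z^4+5z^3+59z^2-189z-882 = ((1/13)z+6/13)(-13z^3+143z^2-91z-1911) + (0)
Last nonzero remainder: -13z^3+143z^2-91z-1911. Dividing through by -13 gives the monic gcd z^3-11z^2+7z+147.
Then lcm(f, g) = f·g / gcd(f, g); expanding and making the result monic gives the answer.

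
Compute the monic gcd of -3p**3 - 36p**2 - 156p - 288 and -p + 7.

1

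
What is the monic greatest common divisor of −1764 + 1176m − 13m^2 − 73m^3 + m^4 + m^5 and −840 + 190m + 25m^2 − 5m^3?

By polynomial division,
  m^5 + m^4 − 73m^3 − 13m^2 + 1176m − 1764 = (−(1/5)m^2 − (6/5)m + 1)(−5m^3 + 25m^2 + 190m − 840) + (22m^2 − 22m − 924)
  −5m^3 + 25m^2 + 190m − 840 = (−(5/22)m + 10/11)(22m^2 − 22m − 924) + (0)
Last nonzero remainder: 22m^2 − 22m − 924. Dividing through by 22 gives the monic gcd m^2 − m − 42.

−42 − m + m^2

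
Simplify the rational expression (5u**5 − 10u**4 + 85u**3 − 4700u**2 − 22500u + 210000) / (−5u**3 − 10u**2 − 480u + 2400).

Euclidean algorithm in ℚ[u]:
  5u**5 − 10u**4 + 85u**3 − 4700u**2 − 22500u + 210000 = (−u**2 + 4u + 71)(−5u**3 − 10u**2 − 480u + 2400) + (330u**2 + 1980u + 39600)
  −5u**3 − 10u**2 − 480u + 2400 = (−(1/66)u + 2/33)(330u**2 + 1980u + 39600) + (0)
Last nonzero remainder: 330u**2 + 1980u + 39600. Dividing through by 330 gives the monic gcd u**2 + 6u + 120.
Cancel u**2 + 6u + 120 from numerator and denominator to get the reduced form.

(−u**3 + 8u**2 + 55u − 350)/(u − 4)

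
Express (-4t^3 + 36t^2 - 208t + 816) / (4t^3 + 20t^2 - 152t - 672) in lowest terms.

(-t^2 + 3t - 34)/(t^2 + 11t + 28)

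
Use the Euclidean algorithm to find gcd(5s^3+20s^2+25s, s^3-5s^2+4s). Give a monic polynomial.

Euclidean algorithm in ℚ[s]:
  5s^3+20s^2+25s = (5)(s^3-5s^2+4s) + (45s^2+5s)
  s^3-5s^2+4s = ((1/45)s-46/405)(45s^2+5s) + ((370/81)s)
  45s^2+5s = ((729/74)s+81/74)((370/81)s) + (0)
Last nonzero remainder: (370/81)s. Dividing through by 370/81 gives the monic gcd s.

s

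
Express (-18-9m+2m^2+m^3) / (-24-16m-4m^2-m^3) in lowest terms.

Apply the Euclidean algorithm:
  m^3+2m^2-9m-18 = (-1)(-m^3-4m^2-16m-24) + (-2m^2-25m-42)
  -m^3-4m^2-16m-24 = ((1/2)m-17/4)(-2m^2-25m-42) + (-(405/4)m-405/2)
  -2m^2-25m-42 = ((8/405)m+28/135)(-(405/4)m-405/2) + (0)
Last nonzero remainder: -(405/4)m-405/2. Dividing through by -405/4 gives the monic gcd m+2.
Cancel m+2 from numerator and denominator to get the reduced form.

(9-m^2)/(12+2m+m^2)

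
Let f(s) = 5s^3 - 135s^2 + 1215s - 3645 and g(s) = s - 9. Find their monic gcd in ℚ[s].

s - 9

Repeated division with remainder:
  5s^3 - 135s^2 + 1215s - 3645 = (5s^2 - 90s + 405)(s - 9) + (0)
The last nonzero remainder s - 9 is already monic.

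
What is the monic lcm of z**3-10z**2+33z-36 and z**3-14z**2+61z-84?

By polynomial division,
  z**3-10z**2+33z-36 = (z**3-14z**2+61z-84) + (4z**2-28z+48)
  z**3-14z**2+61z-84 = ((1/4)z-7/4)(4z**2-28z+48) + (0)
Last nonzero remainder: 4z**2-28z+48. Dividing through by 4 gives the monic gcd z**2-7z+12.
Then lcm(f, g) = f·g / gcd(f, g); expanding and making the result monic gives the answer.

z**4-17z**3+103z**2-267z+252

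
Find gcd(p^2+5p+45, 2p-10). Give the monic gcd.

1

Repeated division with remainder:
  p^2+5p+45 = ((1/2)p+5)(2p-10) + (95)
  2p-10 = ((2/95)p-2/19)(95) + (0)
The last nonzero remainder is the constant 95, so the polynomials are coprime and gcd = 1.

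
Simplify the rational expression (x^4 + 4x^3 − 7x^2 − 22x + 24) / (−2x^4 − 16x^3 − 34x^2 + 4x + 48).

(−x + 2)/(2x + 4)

Apply the Euclidean algorithm:
  x^4 + 4x^3 − 7x^2 − 22x + 24 = (−1/2)(−2x^4 − 16x^3 − 34x^2 + 4x + 48) + (−4x^3 − 24x^2 − 20x + 48)
  −2x^4 − 16x^3 − 34x^2 + 4x + 48 = ((1/2)x + 1)(−4x^3 − 24x^2 − 20x + 48) + (0)
Last nonzero remainder: −4x^3 − 24x^2 − 20x + 48. Dividing through by −4 gives the monic gcd x^3 + 6x^2 + 5x − 12.
Cancel x^3 + 6x^2 + 5x − 12 from numerator and denominator to get the reduced form.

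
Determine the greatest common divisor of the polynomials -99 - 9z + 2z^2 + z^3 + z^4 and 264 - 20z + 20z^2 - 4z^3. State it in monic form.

11 + z + z^2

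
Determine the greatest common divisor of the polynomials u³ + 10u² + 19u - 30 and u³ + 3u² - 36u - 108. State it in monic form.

u + 6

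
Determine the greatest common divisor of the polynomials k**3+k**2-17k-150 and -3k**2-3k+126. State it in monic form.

k-6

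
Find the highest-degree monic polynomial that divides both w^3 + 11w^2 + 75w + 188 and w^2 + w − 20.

By polynomial division,
  w^3 + 11w^2 + 75w + 188 = (w + 10)(w^2 + w − 20) + (85w + 388)
  w^2 + w − 20 = ((1/85)w − 303/7225)(85w + 388) + (−26936/7225)
  85w + 388 = (−(614125/26936)w − 700825/6734)(−26936/7225) + (0)
The last nonzero remainder is the constant −26936/7225, so the polynomials are coprime and gcd = 1.

1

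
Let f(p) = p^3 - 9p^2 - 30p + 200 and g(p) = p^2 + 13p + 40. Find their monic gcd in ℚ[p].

p + 5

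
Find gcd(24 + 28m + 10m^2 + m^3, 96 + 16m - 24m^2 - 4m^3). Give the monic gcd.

By polynomial division,
  m^3 + 10m^2 + 28m + 24 = (-1/4)(-4m^3 - 24m^2 + 16m + 96) + (4m^2 + 32m + 48)
  -4m^3 - 24m^2 + 16m + 96 = (-m + 2)(4m^2 + 32m + 48) + (0)
Last nonzero remainder: 4m^2 + 32m + 48. Dividing through by 4 gives the monic gcd m^2 + 8m + 12.

12 + 8m + m^2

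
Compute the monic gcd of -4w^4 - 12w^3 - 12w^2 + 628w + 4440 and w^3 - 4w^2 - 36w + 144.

w - 6

Euclidean algorithm in ℚ[w]:
  -4w^4 - 12w^3 - 12w^2 + 628w + 4440 = (-4w - 28)(w^3 - 4w^2 - 36w + 144) + (-268w^2 + 196w + 8472)
  w^3 - 4w^2 - 36w + 144 = (-(1/268)w + 219/17956)(-268w^2 + 196w + 8472) + (-(30429/4489)w + 182574/4489)
  -268w^2 + 196w + 8472 = ((1203052/30429)w + 6338468/30429)(-(30429/4489)w + 182574/4489) + (0)
Last nonzero remainder: -(30429/4489)w + 182574/4489. Dividing through by -30429/4489 gives the monic gcd w - 6.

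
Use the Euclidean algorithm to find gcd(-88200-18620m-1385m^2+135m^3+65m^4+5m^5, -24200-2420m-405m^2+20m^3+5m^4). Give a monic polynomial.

40+4m+m^2

Repeated division with remainder:
  5m^5+65m^4+135m^3-1385m^2-18620m-88200 = (m+9)(5m^4+20m^3-405m^2-2420m-24200) + (360m^3+4680m^2+27360m+129600)
  5m^4+20m^3-405m^2-2420m-24200 = ((1/72)m-1/8)(360m^3+4680m^2+27360m+129600) + (-200m^2-800m-8000)
  360m^3+4680m^2+27360m+129600 = (-(9/5)m-81/5)(-200m^2-800m-8000) + (0)
Last nonzero remainder: -200m^2-800m-8000. Dividing through by -200 gives the monic gcd m^2+4m+40.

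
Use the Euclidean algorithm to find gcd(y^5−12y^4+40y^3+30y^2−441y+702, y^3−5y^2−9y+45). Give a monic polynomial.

y^2−9

By polynomial division,
  y^5−12y^4+40y^3+30y^2−441y+702 = (y^2−7y+14)(y^3−5y^2−9y+45) + (−8y^2+72)
  y^3−5y^2−9y+45 = (−(1/8)y+5/8)(−8y^2+72) + (0)
Last nonzero remainder: −8y^2+72. Dividing through by −8 gives the monic gcd y^2−9.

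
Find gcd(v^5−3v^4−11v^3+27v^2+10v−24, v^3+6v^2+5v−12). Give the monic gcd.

v^2+2v−3

Repeated division with remainder:
  v^5−3v^4−11v^3+27v^2+10v−24 = (v^2−9v+38)(v^3+6v^2+5v−12) + (−144v^2−288v+432)
  v^3+6v^2+5v−12 = (−(1/144)v−1/36)(−144v^2−288v+432) + (0)
Last nonzero remainder: −144v^2−288v+432. Dividing through by −144 gives the monic gcd v^2+2v−3.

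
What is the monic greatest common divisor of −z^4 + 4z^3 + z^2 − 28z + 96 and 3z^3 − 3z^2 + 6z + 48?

Repeated division with remainder:
  −z^4 + 4z^3 + z^2 − 28z + 96 = (−(1/3)z + 1)(3z^3 − 3z^2 + 6z + 48) + (6z^2 − 18z + 48)
  3z^3 − 3z^2 + 6z + 48 = ((1/2)z + 1)(6z^2 − 18z + 48) + (0)
Last nonzero remainder: 6z^2 − 18z + 48. Dividing through by 6 gives the monic gcd z^2 − 3z + 8.

z^2 − 3z + 8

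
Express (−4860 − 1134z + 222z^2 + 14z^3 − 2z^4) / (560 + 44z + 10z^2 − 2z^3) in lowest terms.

Repeated division with remainder:
  −2z^4 + 14z^3 + 222z^2 − 1134z − 4860 = (z − 2)(−2z^3 + 10z^2 + 44z + 560) + (198z^2 − 1606z − 3740)
  −2z^3 + 10z^2 + 44z + 560 = (−(1/99)z − 28/891)(198z^2 − 1606z − 3740) + (−(3584/81)z + 35840/81)
  198z^2 − 1606z − 3740 = (−(8019/1792)z − 15147/1792)(−(3584/81)z + 35840/81) + (0)
Last nonzero remainder: −(3584/81)z + 35840/81. Dividing through by −3584/81 gives the monic gcd z − 10.
Cancel z − 10 from numerator and denominator to get the reduced form.

(−243 − 81z + 3z^2 + z^3)/(28 + 5z + z^2)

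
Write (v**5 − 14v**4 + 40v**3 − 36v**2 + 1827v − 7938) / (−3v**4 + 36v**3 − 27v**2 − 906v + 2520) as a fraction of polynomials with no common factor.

Euclidean algorithm in ℚ[v]:
  v**5 − 14v**4 + 40v**3 − 36v**2 + 1827v − 7938 = (−(1/3)v + 2/3)(−3v**4 + 36v**3 − 27v**2 − 906v + 2520) + (7v**3 − 320v**2 + 3271v − 9618)
  −3v**4 + 36v**3 − 27v**2 − 906v + 2520 = (−(3/7)v − 708/49)(7v**3 − 320v**2 + 3271v − 9618) + (−(159192/49)v**2 + (2069496/49)v − 955152/7)
  7v**3 − 320v**2 + 3271v − 9618 = (−(343/159192)v + 11221/159192)(−(159192/49)v**2 + (2069496/49)v − 955152/7) + (0)
Last nonzero remainder: −(159192/49)v**2 + (2069496/49)v − 955152/7. Dividing through by −159192/49 gives the monic gcd v**2 − 13v + 42.
Cancel v**2 − 13v + 42 from numerator and denominator to get the reduced form.

(−v**3 + v**2 + 15v + 189)/(3v**2 + 3v − 60)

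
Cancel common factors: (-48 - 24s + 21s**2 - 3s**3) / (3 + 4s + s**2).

(-48 + 24s - 3s**2)/(3 + s)

Apply the Euclidean algorithm:
  -3s**3 + 21s**2 - 24s - 48 = (-3s + 33)(s**2 + 4s + 3) + (-147s - 147)
  s**2 + 4s + 3 = (-(1/147)s - 1/49)(-147s - 147) + (0)
Last nonzero remainder: -147s - 147. Dividing through by -147 gives the monic gcd s + 1.
Cancel s + 1 from numerator and denominator to get the reduced form.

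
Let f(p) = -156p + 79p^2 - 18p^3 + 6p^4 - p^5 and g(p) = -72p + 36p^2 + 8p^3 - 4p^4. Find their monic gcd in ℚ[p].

-3p + p^2

Euclidean algorithm in ℚ[p]:
  -p^5 + 6p^4 - 18p^3 + 79p^2 - 156p = ((1/4)p - 1)(-4p^4 + 8p^3 + 36p^2 - 72p) + (-19p^3 + 133p^2 - 228p)
  -4p^4 + 8p^3 + 36p^2 - 72p = ((4/19)p + 20/19)(-19p^3 + 133p^2 - 228p) + (-56p^2 + 168p)
  -19p^3 + 133p^2 - 228p = ((19/56)p - 19/14)(-56p^2 + 168p) + (0)
Last nonzero remainder: -56p^2 + 168p. Dividing through by -56 gives the monic gcd p^2 - 3p.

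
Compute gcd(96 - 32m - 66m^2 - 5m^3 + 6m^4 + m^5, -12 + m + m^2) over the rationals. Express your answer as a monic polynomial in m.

-12 + m + m^2

Euclidean algorithm in ℚ[m]:
  m^5 + 6m^4 - 5m^3 - 66m^2 - 32m + 96 = (m^3 + 5m^2 + 2m - 8)(m^2 + m - 12) + (0)
The last nonzero remainder m^2 + m - 12 is already monic.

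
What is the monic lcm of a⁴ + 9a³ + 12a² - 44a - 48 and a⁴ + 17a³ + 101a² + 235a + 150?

By polynomial division,
  a⁴ + 9a³ + 12a² - 44a - 48 = (a⁴ + 17a³ + 101a² + 235a + 150) + (-8a³ - 89a² - 279a - 198)
  a⁴ + 17a³ + 101a² + 235a + 150 = (-(1/8)a - 47/64)(-8a³ - 89a² - 279a - 198) + ((49/64)a² + (343/64)a + 147/32)
  -8a³ - 89a² - 279a - 198 = (-(512/49)a - 2112/49)((49/64)a² + (343/64)a + 147/32) + (0)
Last nonzero remainder: (49/64)a² + (343/64)a + 147/32. Dividing through by 49/64 gives the monic gcd a² + 7a + 6.
Then lcm(f, g) = f·g / gcd(f, g); expanding and making the result monic gives the answer.

a⁶ + 19a⁵ + 127a⁴ + 301a³ - 188a² - 1580a - 1200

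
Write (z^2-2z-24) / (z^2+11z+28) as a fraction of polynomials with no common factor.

(z-6)/(z+7)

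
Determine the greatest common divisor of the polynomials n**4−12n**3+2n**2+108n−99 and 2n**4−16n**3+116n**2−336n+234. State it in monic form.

Repeated division with remainder:
  n**4−12n**3+2n**2+108n−99 = (1/2)(2n**4−16n**3+116n**2−336n+234) + (−4n**3−56n**2+276n−216)
  2n**4−16n**3+116n**2−336n+234 = (−(1/2)n+11)(−4n**3−56n**2+276n−216) + (870n**2−3480n+2610)
  −4n**3−56n**2+276n−216 = (−(2/435)n−12/145)(870n**2−3480n+2610) + (0)
Last nonzero remainder: 870n**2−3480n+2610. Dividing through by 870 gives the monic gcd n**2−4n+3.

n**2−4n+3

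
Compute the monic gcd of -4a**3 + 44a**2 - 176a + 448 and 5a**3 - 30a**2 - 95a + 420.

Euclidean algorithm in ℚ[a]:
  -4a**3 + 44a**2 - 176a + 448 = (-4/5)(5a**3 - 30a**2 - 95a + 420) + (20a**2 - 252a + 784)
  5a**3 - 30a**2 - 95a + 420 = ((1/4)a + 33/20)(20a**2 - 252a + 784) + ((624/5)a - 4368/5)
  20a**2 - 252a + 784 = ((25/156)a - 35/39)((624/5)a - 4368/5) + (0)
Last nonzero remainder: (624/5)a - 4368/5. Dividing through by 624/5 gives the monic gcd a - 7.

a - 7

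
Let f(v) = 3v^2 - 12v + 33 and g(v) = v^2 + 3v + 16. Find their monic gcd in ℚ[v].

1

Repeated division with remainder:
  3v^2 - 12v + 33 = (3)(v^2 + 3v + 16) + (-21v - 15)
  v^2 + 3v + 16 = (-(1/21)v - 16/147)(-21v - 15) + (704/49)
  -21v - 15 = (-(1029/704)v - 735/704)(704/49) + (0)
The last nonzero remainder is the constant 704/49, so the polynomials are coprime and gcd = 1.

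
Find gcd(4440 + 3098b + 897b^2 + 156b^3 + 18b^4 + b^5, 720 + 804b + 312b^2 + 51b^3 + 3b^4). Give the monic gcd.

Repeated division with remainder:
  b^5 + 18b^4 + 156b^3 + 897b^2 + 3098b + 4440 = ((1/3)b + 1/3)(3b^4 + 51b^3 + 312b^2 + 804b + 720) + (35b^3 + 525b^2 + 2590b + 4200)
  3b^4 + 51b^3 + 312b^2 + 804b + 720 = ((3/35)b + 6/35)(35b^3 + 525b^2 + 2590b + 4200) + (0)
Last nonzero remainder: 35b^3 + 525b^2 + 2590b + 4200. Dividing through by 35 gives the monic gcd b^3 + 15b^2 + 74b + 120.

120 + 74b + 15b^2 + b^3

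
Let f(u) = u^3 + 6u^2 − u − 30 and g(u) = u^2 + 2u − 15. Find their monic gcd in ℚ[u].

Euclidean algorithm in ℚ[u]:
  u^3 + 6u^2 − u − 30 = (u + 4)(u^2 + 2u − 15) + (6u + 30)
  u^2 + 2u − 15 = ((1/6)u − 1/2)(6u + 30) + (0)
Last nonzero remainder: 6u + 30. Dividing through by 6 gives the monic gcd u + 5.

u + 5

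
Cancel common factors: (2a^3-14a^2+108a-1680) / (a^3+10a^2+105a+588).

By polynomial division,
  2a^3-14a^2+108a-1680 = (2)(a^3+10a^2+105a+588) + (-34a^2-102a-2856)
  a^3+10a^2+105a+588 = (-(1/34)a-7/34)(-34a^2-102a-2856) + (0)
Last nonzero remainder: -34a^2-102a-2856. Dividing through by -34 gives the monic gcd a^2+3a+84.
Cancel a^2+3a+84 from numerator and denominator to get the reduced form.

(2a-20)/(a+7)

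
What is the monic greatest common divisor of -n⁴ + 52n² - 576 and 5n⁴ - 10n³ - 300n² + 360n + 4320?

By polynomial division,
  -n⁴ + 52n² - 576 = (-1/5)(5n⁴ - 10n³ - 300n² + 360n + 4320) + (-2n³ - 8n² + 72n + 288)
  5n⁴ - 10n³ - 300n² + 360n + 4320 = (-(5/2)n + 15)(-2n³ - 8n² + 72n + 288) + (0)
Last nonzero remainder: -2n³ - 8n² + 72n + 288. Dividing through by -2 gives the monic gcd n³ + 4n² - 36n - 144.

n³ + 4n² - 36n - 144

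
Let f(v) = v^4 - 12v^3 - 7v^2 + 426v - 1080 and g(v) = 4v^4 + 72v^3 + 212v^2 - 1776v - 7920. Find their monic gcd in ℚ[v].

v^2 + v - 30

By polynomial division,
  v^4 - 12v^3 - 7v^2 + 426v - 1080 = (1/4)(4v^4 + 72v^3 + 212v^2 - 1776v - 7920) + (-30v^3 - 60v^2 + 870v + 900)
  4v^4 + 72v^3 + 212v^2 - 1776v - 7920 = (-(2/15)v - 32/15)(-30v^3 - 60v^2 + 870v + 900) + (200v^2 + 200v - 6000)
  -30v^3 - 60v^2 + 870v + 900 = (-(3/20)v - 3/20)(200v^2 + 200v - 6000) + (0)
Last nonzero remainder: 200v^2 + 200v - 6000. Dividing through by 200 gives the monic gcd v^2 + v - 30.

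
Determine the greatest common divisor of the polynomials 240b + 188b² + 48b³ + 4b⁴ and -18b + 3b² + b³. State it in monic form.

b

By polynomial division,
  4b⁴ + 48b³ + 188b² + 240b = (4b + 36)(b³ + 3b² - 18b) + (152b² + 888b)
  b³ + 3b² - 18b = ((1/152)b - 27/1444)(152b² + 888b) + (-(504/361)b)
  152b² + 888b = (-(6859/63)b - 13357/21)(-(504/361)b) + (0)
Last nonzero remainder: -(504/361)b. Dividing through by -504/361 gives the monic gcd b.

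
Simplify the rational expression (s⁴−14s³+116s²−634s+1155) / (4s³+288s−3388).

(s³−7s²+67s−165)/(4s²+28s+484)

Euclidean algorithm in ℚ[s]:
  s⁴−14s³+116s²−634s+1155 = ((1/4)s−7/2)(4s³+288s−3388) + (44s²+1221s−10703)
  4s³+288s−3388 = ((1/11)s−111/44)(44s²+1221s−10703) + ((17365/4)s−121555/4)
  44s²+1221s−10703 = ((176/17365)s+6116/17365)((17365/4)s−121555/4) + (0)
Last nonzero remainder: (17365/4)s−121555/4. Dividing through by 17365/4 gives the monic gcd s−7.
Cancel s−7 from numerator and denominator to get the reduced form.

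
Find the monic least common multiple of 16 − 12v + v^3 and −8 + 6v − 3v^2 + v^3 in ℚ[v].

64 − 64v + 28v^2 − 8v^3 − v^4 + v^5

By polynomial division,
  v^3 − 12v + 16 = (v^3 − 3v^2 + 6v − 8) + (3v^2 − 18v + 24)
  v^3 − 3v^2 + 6v − 8 = ((1/3)v + 1)(3v^2 − 18v + 24) + (16v − 32)
  3v^2 − 18v + 24 = ((3/16)v − 3/4)(16v − 32) + (0)
Last nonzero remainder: 16v − 32. Dividing through by 16 gives the monic gcd v − 2.
Then lcm(f, g) = f·g / gcd(f, g); expanding and making the result monic gives the answer.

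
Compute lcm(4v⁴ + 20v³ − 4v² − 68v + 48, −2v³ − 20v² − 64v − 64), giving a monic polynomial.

v⁶ + 11v⁵ + 37v⁴ + 17v³ − 98v² − 64v + 96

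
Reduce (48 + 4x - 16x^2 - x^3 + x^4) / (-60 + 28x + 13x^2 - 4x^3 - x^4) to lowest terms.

(8 + 2x - x^2)/(-10 + 3x + x^2)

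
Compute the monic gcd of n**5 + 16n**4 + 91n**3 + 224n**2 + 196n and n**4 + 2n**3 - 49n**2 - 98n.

Apply the Euclidean algorithm:
  n**5 + 16n**4 + 91n**3 + 224n**2 + 196n = (n + 14)(n**4 + 2n**3 - 49n**2 - 98n) + (112n**3 + 1008n**2 + 1568n)
  n**4 + 2n**3 - 49n**2 - 98n = ((1/112)n - 1/16)(112n**3 + 1008n**2 + 1568n) + (0)
Last nonzero remainder: 112n**3 + 1008n**2 + 1568n. Dividing through by 112 gives the monic gcd n**3 + 9n**2 + 14n.

n**3 + 9n**2 + 14n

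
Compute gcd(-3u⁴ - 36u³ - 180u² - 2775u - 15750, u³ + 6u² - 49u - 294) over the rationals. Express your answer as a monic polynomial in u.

Apply the Euclidean algorithm:
  -3u⁴ - 36u³ - 180u² - 2775u - 15750 = (-3u - 18)(u³ + 6u² - 49u - 294) + (-219u² - 4539u - 21042)
  u³ + 6u² - 49u - 294 = (-(1/219)u + 1075/15987)(-219u² - 4539u - 21042) + ((853332/5329)u + 5973324/5329)
  -219u² - 4539u - 21042 = (-(389017/284444)u - 2669829/142222)((853332/5329)u + 5973324/5329) + (0)
Last nonzero remainder: (853332/5329)u + 5973324/5329. Dividing through by 853332/5329 gives the monic gcd u + 7.

u + 7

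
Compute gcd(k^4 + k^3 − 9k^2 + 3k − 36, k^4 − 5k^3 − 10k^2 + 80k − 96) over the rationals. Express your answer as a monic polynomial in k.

k^2 + k − 12

Euclidean algorithm in ℚ[k]:
  k^4 + k^3 − 9k^2 + 3k − 36 = (k^4 − 5k^3 − 10k^2 + 80k − 96) + (6k^3 + k^2 − 77k + 60)
  k^4 − 5k^3 − 10k^2 + 80k − 96 = ((1/6)k − 31/36)(6k^3 + k^2 − 77k + 60) + ((133/36)k^2 + (133/36)k − 133/3)
  6k^3 + k^2 − 77k + 60 = ((216/133)k − 180/133)((133/36)k^2 + (133/36)k − 133/3) + (0)
Last nonzero remainder: (133/36)k^2 + (133/36)k − 133/3. Dividing through by 133/36 gives the monic gcd k^2 + k − 12.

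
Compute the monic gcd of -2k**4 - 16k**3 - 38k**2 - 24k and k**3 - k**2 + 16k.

Repeated division with remainder:
  -2k**4 - 16k**3 - 38k**2 - 24k = (-2k - 18)(k**3 - k**2 + 16k) + (-24k**2 + 264k)
  k**3 - k**2 + 16k = (-(1/24)k - 5/12)(-24k**2 + 264k) + (126k)
  -24k**2 + 264k = (-(4/21)k + 44/21)(126k) + (0)
Last nonzero remainder: 126k. Dividing through by 126 gives the monic gcd k.

k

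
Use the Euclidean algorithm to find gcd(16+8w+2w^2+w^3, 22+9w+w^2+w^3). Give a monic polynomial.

Repeated division with remainder:
  w^3+2w^2+8w+16 = (w^3+w^2+9w+22) + (w^2-w-6)
  w^3+w^2+9w+22 = (w+2)(w^2-w-6) + (17w+34)
  w^2-w-6 = ((1/17)w-3/17)(17w+34) + (0)
Last nonzero remainder: 17w+34. Dividing through by 17 gives the monic gcd w+2.

2+w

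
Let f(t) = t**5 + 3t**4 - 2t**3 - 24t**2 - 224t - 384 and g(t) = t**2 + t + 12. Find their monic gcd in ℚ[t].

t**2 + t + 12

Euclidean algorithm in ℚ[t]:
  t**5 + 3t**4 - 2t**3 - 24t**2 - 224t - 384 = (t**3 + 2t**2 - 16t - 32)(t**2 + t + 12) + (0)
The last nonzero remainder t**2 + t + 12 is already monic.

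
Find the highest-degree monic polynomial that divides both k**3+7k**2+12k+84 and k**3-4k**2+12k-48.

k**2+12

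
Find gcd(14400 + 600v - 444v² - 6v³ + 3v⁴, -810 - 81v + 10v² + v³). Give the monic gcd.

10 + v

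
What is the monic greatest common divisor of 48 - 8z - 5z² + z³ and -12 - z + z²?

Apply the Euclidean algorithm:
  z³ - 5z² - 8z + 48 = (z - 4)(z² - z - 12) + (0)
The last nonzero remainder z² - z - 12 is already monic.

-12 - z + z²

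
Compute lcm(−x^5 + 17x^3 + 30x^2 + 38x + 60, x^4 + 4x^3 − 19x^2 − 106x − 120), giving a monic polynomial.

By polynomial division,
  −x^5 + 17x^3 + 30x^2 + 38x + 60 = (−x + 4)(x^4 + 4x^3 − 19x^2 − 106x − 120) + (−18x^3 + 342x + 540)
  x^4 + 4x^3 − 19x^2 − 106x − 120 = (−(1/18)x − 2/9)(−18x^3 + 342x + 540) + (0)
Last nonzero remainder: −18x^3 + 342x + 540. Dividing through by −18 gives the monic gcd x^3 − 19x − 30.
Then lcm(f, g) = f·g / gcd(f, g); expanding and making the result monic gives the answer.

x^6 + 4x^5 − 17x^4 − 98x^3 − 158x^2 − 212x − 240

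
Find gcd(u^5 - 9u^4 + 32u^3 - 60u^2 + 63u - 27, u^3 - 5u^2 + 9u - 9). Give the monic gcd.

Euclidean algorithm in ℚ[u]:
  u^5 - 9u^4 + 32u^3 - 60u^2 + 63u - 27 = (u^2 - 4u + 3)(u^3 - 5u^2 + 9u - 9) + (0)
The last nonzero remainder u^3 - 5u^2 + 9u - 9 is already monic.

u^3 - 5u^2 + 9u - 9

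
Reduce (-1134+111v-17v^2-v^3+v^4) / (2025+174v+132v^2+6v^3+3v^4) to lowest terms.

(-42+v+v^2)/(75+12v+3v^2)

Apply the Euclidean algorithm:
  v^4-v^3-17v^2+111v-1134 = (1/3)(3v^4+6v^3+132v^2+174v+2025) + (-3v^3-61v^2+53v-1809)
  3v^4+6v^3+132v^2+174v+2025 = (-v+55/3)(-3v^3-61v^2+53v-1809) + ((3910/3)v^2-(7820/3)v+35190)
  -3v^3-61v^2+53v-1809 = (-(9/3910)v-201/3910)((3910/3)v^2-(7820/3)v+35190) + (0)
Last nonzero remainder: (3910/3)v^2-(7820/3)v+35190. Dividing through by 3910/3 gives the monic gcd v^2-2v+27.
Cancel v^2-2v+27 from numerator and denominator to get the reduced form.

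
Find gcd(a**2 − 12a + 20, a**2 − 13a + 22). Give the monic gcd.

a − 2

Euclidean algorithm in ℚ[a]:
  a**2 − 12a + 20 = (a**2 − 13a + 22) + (a − 2)
  a**2 − 13a + 22 = (a − 11)(a − 2) + (0)
The last nonzero remainder a − 2 is already monic.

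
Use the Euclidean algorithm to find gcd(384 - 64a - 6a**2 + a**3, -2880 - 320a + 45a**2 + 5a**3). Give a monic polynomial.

-64 + a**2

Repeated division with remainder:
  a**3 - 6a**2 - 64a + 384 = (1/5)(5a**3 + 45a**2 - 320a - 2880) + (-15a**2 + 960)
  5a**3 + 45a**2 - 320a - 2880 = (-(1/3)a - 3)(-15a**2 + 960) + (0)
Last nonzero remainder: -15a**2 + 960. Dividing through by -15 gives the monic gcd a**2 - 64.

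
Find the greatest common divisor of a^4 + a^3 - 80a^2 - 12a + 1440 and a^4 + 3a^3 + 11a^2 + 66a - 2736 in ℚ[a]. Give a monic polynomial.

a^2 + 2a - 48

Repeated division with remainder:
  a^4 + a^3 - 80a^2 - 12a + 1440 = (a^4 + 3a^3 + 11a^2 + 66a - 2736) + (-2a^3 - 91a^2 - 78a + 4176)
  a^4 + 3a^3 + 11a^2 + 66a - 2736 = (-(1/2)a + 85/4)(-2a^3 - 91a^2 - 78a + 4176) + ((7623/4)a^2 + (7623/2)a - 91476)
  -2a^3 - 91a^2 - 78a + 4176 = (-(8/7623)a - 116/2541)((7623/4)a^2 + (7623/2)a - 91476) + (0)
Last nonzero remainder: (7623/4)a^2 + (7623/2)a - 91476. Dividing through by 7623/4 gives the monic gcd a^2 + 2a - 48.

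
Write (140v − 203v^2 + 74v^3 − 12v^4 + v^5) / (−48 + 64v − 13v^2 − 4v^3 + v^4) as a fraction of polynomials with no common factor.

(35v − 7v^2 + v^3)/(−12 + v + v^2)

Apply the Euclidean algorithm:
  v^5 − 12v^4 + 74v^3 − 203v^2 + 140v = (v − 8)(v^4 − 4v^3 − 13v^2 + 64v − 48) + (55v^3 − 371v^2 + 700v − 384)
  v^4 − 4v^3 − 13v^2 + 64v − 48 = ((1/55)v + 151/3025)(55v^3 − 371v^2 + 700v − 384) + (−(21804/3025)v^2 + (21804/605)v − 87216/3025)
  55v^3 − 371v^2 + 700v − 384 = (−(166375/21804)v + 24200/1817)(−(21804/3025)v^2 + (21804/605)v − 87216/3025) + (0)
Last nonzero remainder: −(21804/3025)v^2 + (21804/605)v − 87216/3025. Dividing through by −21804/3025 gives the monic gcd v^2 − 5v + 4.
Cancel v^2 − 5v + 4 from numerator and denominator to get the reduced form.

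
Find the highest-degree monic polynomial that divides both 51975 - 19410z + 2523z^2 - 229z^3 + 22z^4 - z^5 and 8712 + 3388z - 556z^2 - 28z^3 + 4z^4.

99 - 20z + z^2

By polynomial division,
  -z^5 + 22z^4 - 229z^3 + 2523z^2 - 19410z + 51975 = (-(1/4)z + 15/4)(4z^4 - 28z^3 - 556z^2 + 3388z + 8712) + (-263z^3 + 5455z^2 - 29937z + 19305)
  4z^4 - 28z^3 - 556z^2 + 3388z + 8712 = (-(4/263)z - 14456/69169)(-263z^3 + 5455z^2 - 29937z + 19305) + ((8905792/69169)z^2 - (178115840/69169)z + 881673408/69169)
  -263z^3 + 5455z^2 - 29937z + 19305 = (-(18191447/8905792)z + 13487955/8905792)((8905792/69169)z^2 - (178115840/69169)z + 881673408/69169) + (0)
Last nonzero remainder: (8905792/69169)z^2 - (178115840/69169)z + 881673408/69169. Dividing through by 8905792/69169 gives the monic gcd z^2 - 20z + 99.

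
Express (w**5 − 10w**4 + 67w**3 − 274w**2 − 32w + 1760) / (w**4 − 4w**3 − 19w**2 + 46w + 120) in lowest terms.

Apply the Euclidean algorithm:
  w**5 − 10w**4 + 67w**3 − 274w**2 − 32w + 1760 = (w − 6)(w**4 − 4w**3 − 19w**2 + 46w + 120) + (62w**3 − 434w**2 + 124w + 2480)
  w**4 − 4w**3 − 19w**2 + 46w + 120 = ((1/62)w + 3/62)(62w**3 − 434w**2 + 124w + 2480) + (0)
Last nonzero remainder: 62w**3 − 434w**2 + 124w + 2480. Dividing through by 62 gives the monic gcd w**3 − 7w**2 + 2w + 40.
Cancel w**3 − 7w**2 + 2w + 40 from numerator and denominator to get the reduced form.

(w**2 − 3w + 44)/(w + 3)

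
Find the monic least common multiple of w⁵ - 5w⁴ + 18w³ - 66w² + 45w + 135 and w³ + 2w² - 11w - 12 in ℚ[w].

w⁶ - w⁵ - 2w⁴ + 6w³ - 219w² + 315w + 540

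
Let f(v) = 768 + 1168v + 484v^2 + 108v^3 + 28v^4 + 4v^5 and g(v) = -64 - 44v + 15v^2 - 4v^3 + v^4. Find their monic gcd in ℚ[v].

16 + 15v + v^3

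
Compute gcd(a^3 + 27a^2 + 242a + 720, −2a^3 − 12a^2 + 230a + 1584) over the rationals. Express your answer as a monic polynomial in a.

Euclidean algorithm in ℚ[a]:
  a^3 + 27a^2 + 242a + 720 = (−1/2)(−2a^3 − 12a^2 + 230a + 1584) + (21a^2 + 357a + 1512)
  −2a^3 − 12a^2 + 230a + 1584 = (−(2/21)a + 22/21)(21a^2 + 357a + 1512) + (0)
Last nonzero remainder: 21a^2 + 357a + 1512. Dividing through by 21 gives the monic gcd a^2 + 17a + 72.

a^2 + 17a + 72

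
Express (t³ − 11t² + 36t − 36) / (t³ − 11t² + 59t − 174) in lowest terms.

By polynomial division,
  t³ − 11t² + 36t − 36 = (t³ − 11t² + 59t − 174) + (−23t + 138)
  t³ − 11t² + 59t − 174 = (−(1/23)t² + (5/23)t − 29/23)(−23t + 138) + (0)
Last nonzero remainder: −23t + 138. Dividing through by −23 gives the monic gcd t − 6.
Cancel t − 6 from numerator and denominator to get the reduced form.

(t² − 5t + 6)/(t² − 5t + 29)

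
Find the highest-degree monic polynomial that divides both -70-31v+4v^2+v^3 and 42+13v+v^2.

7+v

By polynomial division,
  v^3+4v^2-31v-70 = (v-9)(v^2+13v+42) + (44v+308)
  v^2+13v+42 = ((1/44)v+3/22)(44v+308) + (0)
Last nonzero remainder: 44v+308. Dividing through by 44 gives the monic gcd v+7.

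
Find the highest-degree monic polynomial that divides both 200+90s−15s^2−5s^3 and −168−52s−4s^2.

Apply the Euclidean algorithm:
  −5s^3−15s^2+90s+200 = ((5/4)s−25/2)(−4s^2−52s−168) + (−350s−1900)
  −4s^2−52s−168 = ((2/175)s+106/1225)(−350s−1900) + (−176/49)
  −350s−1900 = ((8575/88)s+23275/44)(−176/49) + (0)
The last nonzero remainder is the constant −176/49, so the polynomials are coprime and gcd = 1.

1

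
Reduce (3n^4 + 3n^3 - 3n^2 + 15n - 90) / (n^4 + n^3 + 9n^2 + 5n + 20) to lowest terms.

(3n^2 + 3n - 18)/(n^2 + n + 4)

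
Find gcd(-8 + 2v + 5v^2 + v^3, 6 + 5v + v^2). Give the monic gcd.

Euclidean algorithm in ℚ[v]:
  v^3 + 5v^2 + 2v - 8 = (v)(v^2 + 5v + 6) + (-4v - 8)
  v^2 + 5v + 6 = (-(1/4)v - 3/4)(-4v - 8) + (0)
Last nonzero remainder: -4v - 8. Dividing through by -4 gives the monic gcd v + 2.

2 + v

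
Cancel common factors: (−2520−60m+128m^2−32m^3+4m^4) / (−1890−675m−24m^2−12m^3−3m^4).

(24−4m)/(18+3m)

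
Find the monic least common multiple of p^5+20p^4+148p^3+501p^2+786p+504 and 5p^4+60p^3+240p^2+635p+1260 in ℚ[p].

p^7+21p^6+177p^5+829p^4+2619p^3+5799p^2+7578p+4536

Euclidean algorithm in ℚ[p]:
  p^5+20p^4+148p^3+501p^2+786p+504 = ((1/5)p+8/5)(5p^4+60p^3+240p^2+635p+1260) + (4p^3-10p^2-482p-1512)
  5p^4+60p^3+240p^2+635p+1260 = ((5/4)p+145/8)(4p^3-10p^2-482p-1512) + ((4095/4)p^2+(45045/4)p+28665)
  4p^3-10p^2-482p-1512 = ((16/4095)p-24/455)((4095/4)p^2+(45045/4)p+28665) + (0)
Last nonzero remainder: (4095/4)p^2+(45045/4)p+28665. Dividing through by 4095/4 gives the monic gcd p^2+11p+28.
Then lcm(f, g) = f·g / gcd(f, g); expanding and making the result monic gives the answer.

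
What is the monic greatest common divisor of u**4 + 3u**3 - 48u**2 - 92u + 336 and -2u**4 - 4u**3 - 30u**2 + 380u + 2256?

u**2 - 2u - 24

Euclidean algorithm in ℚ[u]:
  u**4 + 3u**3 - 48u**2 - 92u + 336 = (-1/2)(-2u**4 - 4u**3 - 30u**2 + 380u + 2256) + (u**3 - 63u**2 + 98u + 1464)
  -2u**4 - 4u**3 - 30u**2 + 380u + 2256 = (-2u - 130)(u**3 - 63u**2 + 98u + 1464) + (-8024u**2 + 16048u + 192576)
  u**3 - 63u**2 + 98u + 1464 = (-(1/8024)u + 61/8024)(-8024u**2 + 16048u + 192576) + (0)
Last nonzero remainder: -8024u**2 + 16048u + 192576. Dividing through by -8024 gives the monic gcd u**2 - 2u - 24.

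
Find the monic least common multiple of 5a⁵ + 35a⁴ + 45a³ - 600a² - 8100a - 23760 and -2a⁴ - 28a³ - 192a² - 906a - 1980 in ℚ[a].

a⁶ + 12a⁵ + 44a⁴ - 75a³ - 2220a² - 12852a - 23760

Euclidean algorithm in ℚ[a]:
  5a⁵ + 35a⁴ + 45a³ - 600a² - 8100a - 23760 = (-(5/2)a + 35/2)(-2a⁴ - 28a³ - 192a² - 906a - 1980) + (55a³ + 495a² + 2805a + 10890)
  -2a⁴ - 28a³ - 192a² - 906a - 1980 = (-(2/55)a - 2/11)(55a³ + 495a² + 2805a + 10890) + (0)
Last nonzero remainder: 55a³ + 495a² + 2805a + 10890. Dividing through by 55 gives the monic gcd a³ + 9a² + 51a + 198.
Then lcm(f, g) = f·g / gcd(f, g); expanding and making the result monic gives the answer.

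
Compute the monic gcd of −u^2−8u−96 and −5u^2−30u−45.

1

Euclidean algorithm in ℚ[u]:
  −u^2−8u−96 = (1/5)(−5u^2−30u−45) + (−2u−87)
  −5u^2−30u−45 = ((5/2)u−375/4)(−2u−87) + (−32805/4)
  −2u−87 = ((8/32805)u+116/10935)(−32805/4) + (0)
The last nonzero remainder is the constant −32805/4, so the polynomials are coprime and gcd = 1.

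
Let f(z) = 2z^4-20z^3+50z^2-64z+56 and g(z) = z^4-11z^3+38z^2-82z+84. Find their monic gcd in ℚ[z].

Apply the Euclidean algorithm:
  2z^4-20z^3+50z^2-64z+56 = (2)(z^4-11z^3+38z^2-82z+84) + (2z^3-26z^2+100z-112)
  z^4-11z^3+38z^2-82z+84 = ((1/2)z+1)(2z^3-26z^2+100z-112) + (14z^2-126z+196)
  2z^3-26z^2+100z-112 = ((1/7)z-4/7)(14z^2-126z+196) + (0)
Last nonzero remainder: 14z^2-126z+196. Dividing through by 14 gives the monic gcd z^2-9z+14.

z^2-9z+14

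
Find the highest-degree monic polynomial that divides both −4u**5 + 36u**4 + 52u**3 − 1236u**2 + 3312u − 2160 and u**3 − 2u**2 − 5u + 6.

u**2 − 4u + 3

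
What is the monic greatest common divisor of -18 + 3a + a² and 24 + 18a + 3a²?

Euclidean algorithm in ℚ[a]:
  a² + 3a - 18 = (1/3)(3a² + 18a + 24) + (-3a - 26)
  3a² + 18a + 24 = (-a + 8/3)(-3a - 26) + (280/3)
  -3a - 26 = (-(9/280)a - 39/140)(280/3) + (0)
The last nonzero remainder is the constant 280/3, so the polynomials are coprime and gcd = 1.

1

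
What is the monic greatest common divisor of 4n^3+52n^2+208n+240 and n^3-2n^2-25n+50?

n+5

Apply the Euclidean algorithm:
  4n^3+52n^2+208n+240 = (4)(n^3-2n^2-25n+50) + (60n^2+308n+40)
  n^3-2n^2-25n+50 = ((1/60)n-107/900)(60n^2+308n+40) + ((2464/225)n+2464/45)
  60n^2+308n+40 = ((3375/616)n+225/308)((2464/225)n+2464/45) + (0)
Last nonzero remainder: (2464/225)n+2464/45. Dividing through by 2464/225 gives the monic gcd n+5.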